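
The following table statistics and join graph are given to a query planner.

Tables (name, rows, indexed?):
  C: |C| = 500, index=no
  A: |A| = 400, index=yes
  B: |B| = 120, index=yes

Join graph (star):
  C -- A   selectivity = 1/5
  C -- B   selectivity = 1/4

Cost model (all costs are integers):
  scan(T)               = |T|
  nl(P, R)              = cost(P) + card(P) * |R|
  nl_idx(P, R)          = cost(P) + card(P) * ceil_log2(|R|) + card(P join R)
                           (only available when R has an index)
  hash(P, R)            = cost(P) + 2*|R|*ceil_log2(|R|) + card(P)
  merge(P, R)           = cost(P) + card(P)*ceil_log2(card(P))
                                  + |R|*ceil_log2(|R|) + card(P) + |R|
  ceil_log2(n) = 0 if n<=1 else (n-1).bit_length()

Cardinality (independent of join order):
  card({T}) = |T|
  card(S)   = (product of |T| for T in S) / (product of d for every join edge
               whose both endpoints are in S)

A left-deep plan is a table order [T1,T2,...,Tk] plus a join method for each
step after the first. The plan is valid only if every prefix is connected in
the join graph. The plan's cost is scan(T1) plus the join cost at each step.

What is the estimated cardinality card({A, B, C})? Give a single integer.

Tables in S: A(400), B(120), C(500)
Edges inside S: C-A(d=5), C-B(d=4)
numerator = 400 * 120 * 500 = 24000000
denominator = 5 * 4 = 20
card(S) = 24000000 / 20 = 1200000

1200000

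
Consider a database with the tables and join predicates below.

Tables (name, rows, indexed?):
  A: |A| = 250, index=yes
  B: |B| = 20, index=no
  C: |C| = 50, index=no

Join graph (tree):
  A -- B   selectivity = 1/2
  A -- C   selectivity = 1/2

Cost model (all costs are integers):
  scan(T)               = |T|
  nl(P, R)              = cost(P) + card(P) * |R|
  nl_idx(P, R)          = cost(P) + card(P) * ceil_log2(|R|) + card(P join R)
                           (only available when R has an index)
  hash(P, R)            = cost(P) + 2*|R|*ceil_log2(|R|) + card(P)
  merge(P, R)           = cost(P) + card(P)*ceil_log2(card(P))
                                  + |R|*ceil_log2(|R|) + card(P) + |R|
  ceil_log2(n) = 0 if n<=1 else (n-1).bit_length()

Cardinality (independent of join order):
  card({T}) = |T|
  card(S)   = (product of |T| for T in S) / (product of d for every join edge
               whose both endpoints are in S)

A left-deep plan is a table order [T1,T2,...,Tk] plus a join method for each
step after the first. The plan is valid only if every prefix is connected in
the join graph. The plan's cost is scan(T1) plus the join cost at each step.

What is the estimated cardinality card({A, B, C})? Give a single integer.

62500

Tables in S: A(250), B(20), C(50)
Edges inside S: A-B(d=2), A-C(d=2)
numerator = 250 * 20 * 50 = 250000
denominator = 2 * 2 = 4
card(S) = 250000 / 4 = 62500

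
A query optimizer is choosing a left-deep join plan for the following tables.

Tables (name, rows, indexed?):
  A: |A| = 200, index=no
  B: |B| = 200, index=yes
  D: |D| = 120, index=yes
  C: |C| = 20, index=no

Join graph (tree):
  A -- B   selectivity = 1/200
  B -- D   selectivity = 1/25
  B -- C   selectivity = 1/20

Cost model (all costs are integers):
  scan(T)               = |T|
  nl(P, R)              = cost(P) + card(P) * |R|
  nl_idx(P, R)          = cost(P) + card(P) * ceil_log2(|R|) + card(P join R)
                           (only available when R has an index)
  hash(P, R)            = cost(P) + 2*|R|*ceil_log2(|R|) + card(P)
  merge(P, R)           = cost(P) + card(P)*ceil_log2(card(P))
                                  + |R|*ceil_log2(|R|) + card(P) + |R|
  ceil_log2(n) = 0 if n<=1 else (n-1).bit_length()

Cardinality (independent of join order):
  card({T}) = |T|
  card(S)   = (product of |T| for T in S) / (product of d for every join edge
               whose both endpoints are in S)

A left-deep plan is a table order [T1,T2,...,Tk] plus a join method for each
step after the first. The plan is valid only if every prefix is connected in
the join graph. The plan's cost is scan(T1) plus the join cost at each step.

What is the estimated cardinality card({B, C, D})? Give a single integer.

960

Tables in S: B(200), C(20), D(120)
Edges inside S: B-D(d=25), B-C(d=20)
numerator = 200 * 20 * 120 = 480000
denominator = 25 * 20 = 500
card(S) = 480000 / 500 = 960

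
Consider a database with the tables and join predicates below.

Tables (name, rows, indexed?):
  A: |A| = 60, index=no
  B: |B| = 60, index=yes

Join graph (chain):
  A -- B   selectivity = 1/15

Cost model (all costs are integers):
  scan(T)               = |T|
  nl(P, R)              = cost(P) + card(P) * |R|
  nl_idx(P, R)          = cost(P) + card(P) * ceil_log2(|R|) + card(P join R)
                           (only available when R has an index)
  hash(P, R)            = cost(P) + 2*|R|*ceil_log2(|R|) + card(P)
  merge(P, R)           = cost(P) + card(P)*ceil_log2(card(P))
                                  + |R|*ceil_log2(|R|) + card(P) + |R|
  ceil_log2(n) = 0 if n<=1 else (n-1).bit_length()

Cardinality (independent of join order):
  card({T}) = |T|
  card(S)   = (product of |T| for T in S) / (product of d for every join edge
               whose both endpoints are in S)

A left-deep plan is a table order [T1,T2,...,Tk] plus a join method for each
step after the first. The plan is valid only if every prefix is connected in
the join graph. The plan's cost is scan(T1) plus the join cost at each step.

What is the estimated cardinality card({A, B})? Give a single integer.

240

Tables in S: A(60), B(60)
Edges inside S: A-B(d=15)
numerator = 60 * 60 = 3600
denominator = 15 = 15
card(S) = 3600 / 15 = 240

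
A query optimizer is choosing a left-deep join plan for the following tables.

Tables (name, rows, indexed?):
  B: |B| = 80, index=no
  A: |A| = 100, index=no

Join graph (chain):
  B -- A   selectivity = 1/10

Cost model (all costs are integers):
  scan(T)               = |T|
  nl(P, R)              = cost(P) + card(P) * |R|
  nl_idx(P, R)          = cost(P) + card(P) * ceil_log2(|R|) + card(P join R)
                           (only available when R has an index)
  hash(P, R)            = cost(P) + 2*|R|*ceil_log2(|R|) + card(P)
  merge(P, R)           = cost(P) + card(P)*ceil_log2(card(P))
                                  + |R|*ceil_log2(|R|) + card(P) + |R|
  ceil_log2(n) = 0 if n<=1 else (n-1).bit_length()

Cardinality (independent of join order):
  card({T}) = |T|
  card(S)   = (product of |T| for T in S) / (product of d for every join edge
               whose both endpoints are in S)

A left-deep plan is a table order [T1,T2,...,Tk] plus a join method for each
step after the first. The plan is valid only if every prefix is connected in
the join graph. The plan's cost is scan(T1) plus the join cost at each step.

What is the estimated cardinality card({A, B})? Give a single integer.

800

Tables in S: A(100), B(80)
Edges inside S: B-A(d=10)
numerator = 100 * 80 = 8000
denominator = 10 = 10
card(S) = 8000 / 10 = 800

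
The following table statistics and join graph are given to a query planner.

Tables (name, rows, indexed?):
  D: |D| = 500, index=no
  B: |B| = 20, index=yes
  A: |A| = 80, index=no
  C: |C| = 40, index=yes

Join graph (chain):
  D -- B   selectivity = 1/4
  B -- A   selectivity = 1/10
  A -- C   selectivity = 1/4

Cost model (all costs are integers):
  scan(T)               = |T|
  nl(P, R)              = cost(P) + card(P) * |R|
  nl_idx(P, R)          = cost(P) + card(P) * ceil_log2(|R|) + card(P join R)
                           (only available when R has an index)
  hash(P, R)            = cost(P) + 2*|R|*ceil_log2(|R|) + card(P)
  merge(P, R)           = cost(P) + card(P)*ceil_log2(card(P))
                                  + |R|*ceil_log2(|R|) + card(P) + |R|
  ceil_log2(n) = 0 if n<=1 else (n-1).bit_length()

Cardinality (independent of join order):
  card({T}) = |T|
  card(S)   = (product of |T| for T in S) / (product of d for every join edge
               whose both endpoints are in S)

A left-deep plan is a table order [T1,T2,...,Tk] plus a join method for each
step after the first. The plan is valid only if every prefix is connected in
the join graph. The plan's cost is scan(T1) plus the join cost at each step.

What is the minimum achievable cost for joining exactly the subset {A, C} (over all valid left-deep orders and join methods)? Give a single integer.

640

Selinger DP over subsets of {A,C}:
  {A}: scan cost=80, card=80
  {C}: scan cost=40, card=40
  {AC}: card=800; try (C,hash)→640, (A,merge)→960, (C,merge)→1000, (A,hash)→1200, (C,nl_idx)→1360, (A,nl)→3240 …(+1); best=640 via (C,hash)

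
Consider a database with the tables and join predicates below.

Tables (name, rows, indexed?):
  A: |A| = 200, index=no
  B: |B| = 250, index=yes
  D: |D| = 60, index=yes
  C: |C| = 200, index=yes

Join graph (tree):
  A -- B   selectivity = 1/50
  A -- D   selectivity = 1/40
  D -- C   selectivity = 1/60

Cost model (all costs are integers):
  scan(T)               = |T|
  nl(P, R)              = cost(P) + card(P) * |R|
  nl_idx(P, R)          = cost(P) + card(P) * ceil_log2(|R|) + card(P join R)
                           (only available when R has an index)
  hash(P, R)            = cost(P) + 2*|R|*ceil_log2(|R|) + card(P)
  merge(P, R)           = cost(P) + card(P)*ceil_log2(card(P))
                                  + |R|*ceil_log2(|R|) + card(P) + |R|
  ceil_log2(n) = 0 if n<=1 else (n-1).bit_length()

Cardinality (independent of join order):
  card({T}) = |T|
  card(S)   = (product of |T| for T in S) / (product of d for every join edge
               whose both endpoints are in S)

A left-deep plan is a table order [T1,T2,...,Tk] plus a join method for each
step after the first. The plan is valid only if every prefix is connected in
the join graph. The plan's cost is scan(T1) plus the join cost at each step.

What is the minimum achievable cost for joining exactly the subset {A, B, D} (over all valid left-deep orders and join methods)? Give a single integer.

4520

Selinger DP over subsets of {A,B,D}:
  {A}: scan cost=200, card=200
  {B}: scan cost=250, card=250
  {D}: scan cost=60, card=60
  {AB}: card=1000; try (B,nl_idx)→2800, (A,hash)→3700, (B,merge)→4250, (A,merge)→4300, (B,hash)→4400, (B,nl)→50200 …(+1); best=2800 via (B,nl_idx)
  {AD}: card=300; try (D,hash)→1120, (D,nl_idx)→1700, (A,merge)→2280, (D,merge)→2420, (A,hash)→3320, (A,nl)→12060 …(+1); best=1120 via (D,hash)
  {ABD}: card=1500; try (D,hash)→4520, (B,nl_idx)→5020, (B,hash)→5420, (B,merge)→6370, (D,nl_idx)→10300, (D,merge)→14220 …(+2); best=4520 via (D,hash)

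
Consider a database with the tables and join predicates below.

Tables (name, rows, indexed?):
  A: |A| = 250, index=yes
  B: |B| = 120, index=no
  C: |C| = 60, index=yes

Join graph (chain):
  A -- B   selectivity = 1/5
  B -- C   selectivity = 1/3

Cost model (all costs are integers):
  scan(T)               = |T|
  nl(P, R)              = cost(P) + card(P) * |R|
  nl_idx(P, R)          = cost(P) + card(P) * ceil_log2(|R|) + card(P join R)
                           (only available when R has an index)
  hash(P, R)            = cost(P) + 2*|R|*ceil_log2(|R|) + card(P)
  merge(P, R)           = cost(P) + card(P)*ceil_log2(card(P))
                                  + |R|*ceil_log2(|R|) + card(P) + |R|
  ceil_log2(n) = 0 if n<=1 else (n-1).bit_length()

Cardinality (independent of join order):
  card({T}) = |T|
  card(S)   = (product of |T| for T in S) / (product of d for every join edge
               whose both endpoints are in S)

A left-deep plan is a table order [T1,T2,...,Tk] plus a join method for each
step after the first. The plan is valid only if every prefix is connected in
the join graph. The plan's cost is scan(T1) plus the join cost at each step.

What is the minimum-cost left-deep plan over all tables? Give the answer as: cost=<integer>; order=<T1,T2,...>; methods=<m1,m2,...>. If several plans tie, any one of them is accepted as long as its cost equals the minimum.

Selinger DP (subsets sized 1..n):
  {A}: scan cost=250, card=250
  {B}: scan cost=120, card=120
  {C}: scan cost=60, card=60
  {AB}: card=6000; try (B,hash)→2180, (A,merge)→3330, (B,merge)→3460, (A,hash)→4240, (A,nl_idx)→7080, (A,nl)→30120 …(+1); best=2180 via (B,hash)
  {BC}: card=2400; try (C,hash)→960, (B,merge)→1440, (C,merge)→1500, (B,hash)→1800, (C,nl_idx)→3240, (B,nl)→7260 …(+1); best=960 via (C,hash)
  {ABC}: card=120000; try (A,hash)→7360, (C,hash)→8900, (A,merge)→34410, (C,merge)→86600, (A,nl_idx)→140160, (C,nl_idx)→158180 …(+2); best=7360 via (A,hash)

cost=7360; order=B,C,A; methods=hash,hash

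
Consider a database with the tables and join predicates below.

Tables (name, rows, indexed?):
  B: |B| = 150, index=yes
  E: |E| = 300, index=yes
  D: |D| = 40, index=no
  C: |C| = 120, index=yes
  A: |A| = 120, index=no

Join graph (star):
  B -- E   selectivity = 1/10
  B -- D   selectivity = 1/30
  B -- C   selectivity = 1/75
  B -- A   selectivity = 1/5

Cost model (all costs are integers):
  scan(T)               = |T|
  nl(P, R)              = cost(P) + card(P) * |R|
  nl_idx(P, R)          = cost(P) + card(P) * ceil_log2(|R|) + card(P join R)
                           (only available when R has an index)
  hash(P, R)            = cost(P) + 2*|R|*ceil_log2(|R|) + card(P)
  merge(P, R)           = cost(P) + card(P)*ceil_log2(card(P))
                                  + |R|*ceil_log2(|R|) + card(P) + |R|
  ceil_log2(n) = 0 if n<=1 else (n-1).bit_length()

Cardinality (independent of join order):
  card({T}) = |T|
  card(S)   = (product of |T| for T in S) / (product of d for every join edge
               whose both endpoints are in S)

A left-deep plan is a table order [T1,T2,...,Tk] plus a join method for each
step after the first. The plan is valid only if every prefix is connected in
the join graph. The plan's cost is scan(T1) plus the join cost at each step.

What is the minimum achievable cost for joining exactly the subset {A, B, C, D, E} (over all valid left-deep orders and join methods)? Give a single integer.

Selinger DP over subsets of {A,B,C,D,E}:
  {B}: scan cost=150, card=150
  {E}: scan cost=300, card=300
  {D}: scan cost=40, card=40
  {C}: scan cost=120, card=120
  {A}: scan cost=120, card=120
  {BE}: card=4500; try (B,hash)→3000, (E,merge)→4500, (B,merge)→4650, (E,hash)→5700, (E,nl_idx)→6000, (B,nl_idx)→7200 …(+2); best=3000 via (B,hash)
  {BD}: card=200; try (B,nl_idx)→560, (D,hash)→780, (B,merge)→1670, (D,merge)→1780, (B,hash)→2480, (B,nl)→6040 …(+1); best=560 via (B,nl_idx)
  {BC}: card=240; try (B,nl_idx)→1320, (C,nl_idx)→1440, (C,hash)→1980, (B,merge)→2430, (C,merge)→2460, (B,hash)→2640 …(+2); best=1320 via (B,nl_idx)
  {AB}: card=3600; try (A,hash)→1980, (B,merge)→2430, (A,merge)→2460, (B,hash)→2640, (B,nl_idx)→4680, (B,nl)→18120 …(+1); best=1980 via (A,hash)
  {BDE}: card=6000; try (E,merge)→5360, (E,hash)→6160, (D,hash)→7980, (E,nl_idx)→8360, (E,nl)→60560, (D,merge)→66280 …(+1); best=5360 via (E,merge)
  {BCE}: card=7200; try (E,merge)→6480, (E,hash)→6960, (C,hash)→9180, (E,nl_idx)→10680, (C,nl_idx)→41700, (C,merge)→66960 …(+2); best=6480 via (E,merge)
  {ABE}: card=108000; try (A,hash)→9180, (E,hash)→10980, (E,merge)→51780, (A,merge)→66960, (E,nl_idx)→142380, (A,nl)→543000 …(+1); best=9180 via (A,hash)
  {BCD}: card=320; try (D,hash)→2040, (C,nl_idx)→2280, (C,hash)→2440, (C,merge)→3320, (D,merge)→3760, (D,nl)→10920 …(+1); best=2040 via (D,hash)
  {ABD}: card=4800; try (A,hash)→2440, (A,merge)→3320, (D,hash)→6060, (A,nl)→24560, (D,merge)→49060, (D,nl)→145980; best=2440 via (A,hash)
  {ABC}: card=5760; try (A,hash)→3240, (A,merge)→4440, (C,hash)→7260, (A,nl)→30120, (C,nl_idx)→32940, (C,merge)→49740 …(+1); best=3240 via (A,hash)
  {BCDE}: card=9600; try (E,hash)→7760, (E,merge)→8240, (C,hash)→13040, (D,hash)→14160, (E,nl_idx)→14520, (C,nl_idx)→56960 …(+5); best=7760 via (E,hash)
  {ABDE}: card=144000; try (E,hash)→12640, (A,hash)→13040, (E,merge)→72640, (A,merge)→90320, (D,hash)→117660, (E,nl_idx)→189640 …(+4); best=12640 via (E,hash)
  {ABCE}: card=172800; try (E,hash)→14400, (A,hash)→15360, (E,merge)→86880, (A,merge)→108240, (C,hash)→118860, (E,nl_idx)→227880 …(+5); best=14400 via (E,hash)
  {ABCD}: card=7680; try (A,hash)→4040, (A,merge)→6200, (C,hash)→8920, (D,hash)→9480, (A,nl)→40440, (C,nl_idx)→43720 …(+4); best=4040 via (A,hash)
  {ABCDE}: card=230400; try (E,hash)→17120, (A,hash)→19040, (E,merge)→114560, (A,merge)→152720, (C,hash)→158320, (D,hash)→187680 …(+8); best=17120 via (E,hash)

17120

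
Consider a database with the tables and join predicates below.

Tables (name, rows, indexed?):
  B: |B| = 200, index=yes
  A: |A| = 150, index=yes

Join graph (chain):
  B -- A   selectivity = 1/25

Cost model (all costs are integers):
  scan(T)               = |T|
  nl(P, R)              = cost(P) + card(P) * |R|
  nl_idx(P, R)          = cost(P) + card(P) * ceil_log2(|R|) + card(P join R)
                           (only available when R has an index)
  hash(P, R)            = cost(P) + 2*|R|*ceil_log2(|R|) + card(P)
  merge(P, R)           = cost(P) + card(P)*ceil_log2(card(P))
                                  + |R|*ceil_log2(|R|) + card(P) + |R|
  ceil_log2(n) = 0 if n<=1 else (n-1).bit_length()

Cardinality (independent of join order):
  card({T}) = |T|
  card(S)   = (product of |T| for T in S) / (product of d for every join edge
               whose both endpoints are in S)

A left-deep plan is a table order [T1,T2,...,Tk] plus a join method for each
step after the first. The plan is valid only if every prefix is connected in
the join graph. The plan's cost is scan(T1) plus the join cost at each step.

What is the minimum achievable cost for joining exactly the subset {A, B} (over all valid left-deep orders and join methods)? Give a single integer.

2550

Selinger DP over subsets of {A,B}:
  {B}: scan cost=200, card=200
  {A}: scan cost=150, card=150
  {AB}: card=1200; try (B,nl_idx)→2550, (A,hash)→2800, (A,nl_idx)→3000, (B,merge)→3300, (A,merge)→3350, (B,hash)→3500 …(+2); best=2550 via (B,nl_idx)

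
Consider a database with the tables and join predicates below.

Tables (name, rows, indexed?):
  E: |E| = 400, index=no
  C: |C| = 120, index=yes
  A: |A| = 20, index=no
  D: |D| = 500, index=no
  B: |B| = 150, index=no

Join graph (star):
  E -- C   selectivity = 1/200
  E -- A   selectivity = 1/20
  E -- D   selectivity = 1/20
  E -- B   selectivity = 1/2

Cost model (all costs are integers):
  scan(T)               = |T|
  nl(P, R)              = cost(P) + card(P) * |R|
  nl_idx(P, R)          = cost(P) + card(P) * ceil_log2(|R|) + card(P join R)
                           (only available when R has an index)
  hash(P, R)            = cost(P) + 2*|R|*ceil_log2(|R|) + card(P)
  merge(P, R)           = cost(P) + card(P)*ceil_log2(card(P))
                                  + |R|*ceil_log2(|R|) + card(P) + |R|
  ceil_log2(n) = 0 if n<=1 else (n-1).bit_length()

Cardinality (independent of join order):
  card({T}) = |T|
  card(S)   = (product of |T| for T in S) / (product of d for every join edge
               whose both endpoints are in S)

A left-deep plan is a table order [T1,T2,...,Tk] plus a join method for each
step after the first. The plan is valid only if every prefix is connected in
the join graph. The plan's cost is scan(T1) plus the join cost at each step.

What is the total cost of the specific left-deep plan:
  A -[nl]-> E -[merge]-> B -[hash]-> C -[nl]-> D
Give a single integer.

9045050

step 1: scan A: cost=20, card=20
step 2: join E via nl
    card(P join E) = 20*400/(20) = 400
    cost = 20 + 20*400 = 8020
step 3: join B via merge
    card(P join B) = 400*150/(2) = 30000
    cost = 8020 + 400*9 + 150*8 + 400 + 150 = 13370
step 4: join C via hash
    card(P join C) = 30000*120/(200) = 18000
    cost = 13370 + 2*120*7 + 30000 = 45050
step 5: join D via nl
    card(P join D) = 18000*500/(20) = 450000
    cost = 45050 + 18000*500 = 9045050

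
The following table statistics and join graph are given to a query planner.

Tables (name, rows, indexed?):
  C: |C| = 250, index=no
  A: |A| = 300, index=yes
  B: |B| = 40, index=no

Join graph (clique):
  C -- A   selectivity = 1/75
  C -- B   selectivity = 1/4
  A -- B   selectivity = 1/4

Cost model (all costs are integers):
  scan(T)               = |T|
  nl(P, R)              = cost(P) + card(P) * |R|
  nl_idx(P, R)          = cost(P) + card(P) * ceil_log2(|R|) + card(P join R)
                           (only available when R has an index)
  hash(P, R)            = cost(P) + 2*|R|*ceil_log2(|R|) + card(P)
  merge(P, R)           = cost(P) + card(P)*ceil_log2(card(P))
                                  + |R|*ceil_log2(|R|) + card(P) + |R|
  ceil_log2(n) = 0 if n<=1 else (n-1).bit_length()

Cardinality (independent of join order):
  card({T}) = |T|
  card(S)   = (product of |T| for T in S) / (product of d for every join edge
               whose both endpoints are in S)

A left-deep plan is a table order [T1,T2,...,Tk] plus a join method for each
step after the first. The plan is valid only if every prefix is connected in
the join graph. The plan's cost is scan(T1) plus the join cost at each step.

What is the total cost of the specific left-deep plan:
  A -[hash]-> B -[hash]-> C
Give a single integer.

8080

step 1: scan A: cost=300, card=300
step 2: join B via hash
    card(P join B) = 300*40/(4) = 3000
    cost = 300 + 2*40*6 + 300 = 1080
step 3: join C via hash
    card(P join C) = 3000*250/(75*4) = 2500
    cost = 1080 + 2*250*8 + 3000 = 8080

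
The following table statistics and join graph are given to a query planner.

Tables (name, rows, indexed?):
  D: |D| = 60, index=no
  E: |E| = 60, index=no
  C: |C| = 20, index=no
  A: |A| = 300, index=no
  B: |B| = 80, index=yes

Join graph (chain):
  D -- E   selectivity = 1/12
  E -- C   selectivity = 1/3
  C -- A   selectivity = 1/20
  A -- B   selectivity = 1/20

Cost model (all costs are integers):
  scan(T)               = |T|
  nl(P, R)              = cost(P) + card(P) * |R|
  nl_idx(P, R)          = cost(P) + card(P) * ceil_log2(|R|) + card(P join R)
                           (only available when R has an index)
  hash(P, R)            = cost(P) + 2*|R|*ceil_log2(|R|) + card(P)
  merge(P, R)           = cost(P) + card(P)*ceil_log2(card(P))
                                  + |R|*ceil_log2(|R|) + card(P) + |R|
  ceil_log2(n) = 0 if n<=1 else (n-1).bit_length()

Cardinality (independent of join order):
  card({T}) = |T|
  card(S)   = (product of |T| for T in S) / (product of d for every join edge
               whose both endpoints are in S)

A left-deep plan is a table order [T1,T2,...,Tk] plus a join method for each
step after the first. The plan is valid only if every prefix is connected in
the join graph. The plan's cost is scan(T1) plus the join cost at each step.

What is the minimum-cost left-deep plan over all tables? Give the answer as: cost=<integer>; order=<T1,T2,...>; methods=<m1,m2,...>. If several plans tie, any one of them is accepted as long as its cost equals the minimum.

Selinger DP (subsets sized 1..n):
  {D}: scan cost=60, card=60
  {E}: scan cost=60, card=60
  {C}: scan cost=20, card=20
  {A}: scan cost=300, card=300
  {B}: scan cost=80, card=80
  {DE}: card=300; try (E,hash)→840, (D,hash)→840, (E,merge)→900, (D,merge)→900, (E,nl)→3660, (D,nl)→3660; best=840 via (E,hash)
  {CE}: card=400; try (C,hash)→320, (E,merge)→560, (C,merge)→600, (E,hash)→760, (E,nl)→1220, (C,nl)→1260; best=320 via (C,hash)
  {AC}: card=300; try (C,hash)→800, (A,merge)→3140, (C,merge)→3420, (A,hash)→5440, (A,nl)→6020, (C,nl)→6300; best=800 via (C,hash)
  {AB}: card=1200; try (B,hash)→1720, (B,nl_idx)→3600, (A,merge)→3720, (B,merge)→3940, (A,hash)→5560, (A,nl)→24080 …(+1); best=1720 via (B,hash)
  {CDE}: card=2000; try (C,hash)→1340, (D,hash)→1440, (C,merge)→3960, (D,merge)→4740, (C,nl)→6840, (D,nl)→24320; best=1340 via (C,hash)
  {ACE}: card=6000; try (E,hash)→1820, (E,merge)→4220, (A,hash)→6120, (A,merge)→7320, (E,nl)→18800, (A,nl)→120320; best=1820 via (E,hash)
  {ABC}: card=1200; try (B,hash)→2220, (C,hash)→3120, (B,nl_idx)→4100, (B,merge)→4440, (C,merge)→16240, (B,nl)→24800 …(+1); best=2220 via (B,hash)
  {ACDE}: card=30000; try (D,hash)→8540, (A,hash)→8740, (A,merge)→28340, (D,merge)→86240, (D,nl)→361820, (A,nl)→601340; best=8540 via (D,hash)
  {ABCE}: card=24000; try (E,hash)→4140, (B,hash)→8940, (E,merge)→17040, (B,nl_idx)→67820, (E,nl)→74220, (B,merge)→86460 …(+1); best=4140 via (E,hash)
  {ABCDE}: card=120000; try (D,hash)→28860, (B,hash)→39660, (B,nl_idx)→338540, (D,merge)→388560, (B,merge)→489180, (D,nl)→1444140 …(+1); best=28860 via (D,hash)

cost=28860; order=A,C,B,E,D; methods=hash,hash,hash,hash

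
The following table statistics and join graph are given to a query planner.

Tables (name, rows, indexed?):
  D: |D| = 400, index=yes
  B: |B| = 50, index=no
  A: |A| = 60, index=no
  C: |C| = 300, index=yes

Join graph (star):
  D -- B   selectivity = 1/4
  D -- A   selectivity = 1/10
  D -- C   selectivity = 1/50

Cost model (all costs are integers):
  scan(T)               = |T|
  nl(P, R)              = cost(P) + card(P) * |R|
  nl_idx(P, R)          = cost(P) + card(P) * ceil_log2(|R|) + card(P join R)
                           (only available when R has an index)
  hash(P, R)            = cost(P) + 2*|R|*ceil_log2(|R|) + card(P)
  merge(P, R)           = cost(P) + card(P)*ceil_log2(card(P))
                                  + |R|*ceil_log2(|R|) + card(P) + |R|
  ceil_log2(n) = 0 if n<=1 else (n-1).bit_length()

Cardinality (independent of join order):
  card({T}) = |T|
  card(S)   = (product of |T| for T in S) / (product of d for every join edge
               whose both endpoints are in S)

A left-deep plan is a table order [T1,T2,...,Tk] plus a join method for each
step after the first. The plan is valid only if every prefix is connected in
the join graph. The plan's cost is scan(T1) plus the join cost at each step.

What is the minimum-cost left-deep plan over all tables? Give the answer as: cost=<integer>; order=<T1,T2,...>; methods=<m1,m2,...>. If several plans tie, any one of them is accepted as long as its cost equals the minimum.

cost=23520; order=C,D,A,B; methods=nl_idx,hash,hash

Selinger DP (subsets sized 1..n):
  {D}: scan cost=400, card=400
  {B}: scan cost=50, card=50
  {A}: scan cost=60, card=60
  {C}: scan cost=300, card=300
  {BD}: card=5000; try (B,hash)→1400, (D,merge)→4400, (B,merge)→4750, (D,nl_idx)→5500, (D,hash)→7300, (D,nl)→20050 …(+1); best=1400 via (B,hash)
  {AD}: card=2400; try (A,hash)→1520, (D,nl_idx)→3000, (D,merge)→4480, (A,merge)→4820, (D,hash)→7320, (D,nl)→24060 …(+1); best=1520 via (A,hash)
  {CD}: card=2400; try (D,nl_idx)→5400, (C,hash)→6200, (C,nl_idx)→6400, (D,merge)→7300, (C,merge)→7400, (D,hash)→7800 …(+2); best=5400 via (D,nl_idx)
  {ABD}: card=30000; try (B,hash)→4520, (A,hash)→7120, (B,merge)→33070, (A,merge)→71820, (B,nl)→121520, (A,nl)→301400; best=4520 via (B,hash)
  {BCD}: card=30000; try (B,hash)→8400, (C,hash)→11800, (B,merge)→36950, (C,merge)→74400, (C,nl_idx)→76400, (B,nl)→125400 …(+1); best=8400 via (B,hash)
  {ACD}: card=14400; try (A,hash)→8520, (C,hash)→9320, (C,merge)→35720, (A,merge)→37020, (C,nl_idx)→37520, (A,nl)→149400 …(+1); best=8520 via (A,hash)
  {ABCD}: card=180000; try (B,hash)→23520, (A,hash)→39120, (C,hash)→39920, (B,merge)→224870, (C,nl_idx)→454520, (C,merge)→487520 …(+4); best=23520 via (B,hash)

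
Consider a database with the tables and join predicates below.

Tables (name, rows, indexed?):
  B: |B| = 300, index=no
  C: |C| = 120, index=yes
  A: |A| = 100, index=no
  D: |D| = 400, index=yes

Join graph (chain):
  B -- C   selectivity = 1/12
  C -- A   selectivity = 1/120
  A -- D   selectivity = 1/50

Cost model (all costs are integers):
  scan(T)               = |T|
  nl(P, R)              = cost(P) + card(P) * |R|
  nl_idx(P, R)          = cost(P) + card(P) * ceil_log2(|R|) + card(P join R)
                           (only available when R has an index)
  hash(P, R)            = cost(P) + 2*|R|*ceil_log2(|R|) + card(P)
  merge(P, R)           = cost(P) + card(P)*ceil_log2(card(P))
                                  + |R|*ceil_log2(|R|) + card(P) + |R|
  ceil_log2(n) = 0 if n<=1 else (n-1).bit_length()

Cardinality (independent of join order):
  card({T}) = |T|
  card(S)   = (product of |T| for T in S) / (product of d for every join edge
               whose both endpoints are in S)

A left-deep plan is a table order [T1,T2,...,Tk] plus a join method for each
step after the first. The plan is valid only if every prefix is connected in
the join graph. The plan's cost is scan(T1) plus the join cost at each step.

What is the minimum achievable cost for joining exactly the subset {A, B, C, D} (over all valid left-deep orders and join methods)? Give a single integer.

Selinger DP over subsets of {A,B,C,D}:
  {B}: scan cost=300, card=300
  {C}: scan cost=120, card=120
  {A}: scan cost=100, card=100
  {D}: scan cost=400, card=400
  {BC}: card=3000; try (C,hash)→2280, (B,merge)→4080, (C,merge)→4260, (C,nl_idx)→5400, (B,hash)→5640, (B,nl)→36120 …(+1); best=2280 via (C,hash)
  {AC}: card=100; try (C,nl_idx)→900, (A,hash)→1640, (C,merge)→1860, (C,hash)→1880, (A,merge)→1880, (C,nl)→12100 …(+1); best=900 via (C,nl_idx)
  {AD}: card=800; try (D,nl_idx)→1800, (A,hash)→2200, (D,merge)→4900, (A,merge)→5200, (D,hash)→7400, (D,nl)→40100 …(+1); best=1800 via (D,nl_idx)
  {ABC}: card=2500; try (B,merge)→4700, (B,hash)→6400, (A,hash)→6680, (B,nl)→30900, (A,merge)→42080, (A,nl)→302280; best=4700 via (B,merge)
  {ACD}: card=800; try (D,nl_idx)→2600, (C,hash)→4280, (D,merge)→5700, (D,hash)→8200, (C,nl_idx)→8200, (C,merge)→11560 …(+2); best=2600 via (D,nl_idx)
  {ABCD}: card=20000; try (B,hash)→8800, (D,hash)→14400, (B,merge)→14400, (D,merge)→41200, (D,nl_idx)→47200, (B,nl)→242600 …(+1); best=8800 via (B,hash)

8800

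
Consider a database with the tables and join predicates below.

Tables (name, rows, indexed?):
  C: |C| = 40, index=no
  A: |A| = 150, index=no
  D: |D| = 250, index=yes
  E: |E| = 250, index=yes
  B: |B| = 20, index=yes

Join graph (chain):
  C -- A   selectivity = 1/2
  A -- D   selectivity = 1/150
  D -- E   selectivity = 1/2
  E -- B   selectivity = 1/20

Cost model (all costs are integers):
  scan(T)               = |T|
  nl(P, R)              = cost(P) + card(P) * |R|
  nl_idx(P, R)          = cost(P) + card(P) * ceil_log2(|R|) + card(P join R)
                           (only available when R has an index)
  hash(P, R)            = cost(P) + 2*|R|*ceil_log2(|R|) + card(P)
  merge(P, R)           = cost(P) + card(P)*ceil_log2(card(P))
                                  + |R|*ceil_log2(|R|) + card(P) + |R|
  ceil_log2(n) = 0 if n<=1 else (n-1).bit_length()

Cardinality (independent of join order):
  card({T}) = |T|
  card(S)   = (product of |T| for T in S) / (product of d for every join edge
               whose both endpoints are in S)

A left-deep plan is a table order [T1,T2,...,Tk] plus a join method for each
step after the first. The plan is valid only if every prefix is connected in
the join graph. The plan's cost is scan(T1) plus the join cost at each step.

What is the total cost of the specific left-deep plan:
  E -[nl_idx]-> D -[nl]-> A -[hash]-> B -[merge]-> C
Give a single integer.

5252730

step 1: scan E: cost=250, card=250
step 2: join D via nl_idx
    card(P join D) = 250*250/(2) = 31250
    cost = 250 + 250*8 + 31250 = 33500
step 3: join A via nl
    card(P join A) = 31250*150/(150) = 31250
    cost = 33500 + 31250*150 = 4721000
step 4: join B via hash
    card(P join B) = 31250*20/(20) = 31250
    cost = 4721000 + 2*20*5 + 31250 = 4752450
step 5: join C via merge
    card(P join C) = 31250*40/(2) = 625000
    cost = 4752450 + 31250*15 + 40*6 + 31250 + 40 = 5252730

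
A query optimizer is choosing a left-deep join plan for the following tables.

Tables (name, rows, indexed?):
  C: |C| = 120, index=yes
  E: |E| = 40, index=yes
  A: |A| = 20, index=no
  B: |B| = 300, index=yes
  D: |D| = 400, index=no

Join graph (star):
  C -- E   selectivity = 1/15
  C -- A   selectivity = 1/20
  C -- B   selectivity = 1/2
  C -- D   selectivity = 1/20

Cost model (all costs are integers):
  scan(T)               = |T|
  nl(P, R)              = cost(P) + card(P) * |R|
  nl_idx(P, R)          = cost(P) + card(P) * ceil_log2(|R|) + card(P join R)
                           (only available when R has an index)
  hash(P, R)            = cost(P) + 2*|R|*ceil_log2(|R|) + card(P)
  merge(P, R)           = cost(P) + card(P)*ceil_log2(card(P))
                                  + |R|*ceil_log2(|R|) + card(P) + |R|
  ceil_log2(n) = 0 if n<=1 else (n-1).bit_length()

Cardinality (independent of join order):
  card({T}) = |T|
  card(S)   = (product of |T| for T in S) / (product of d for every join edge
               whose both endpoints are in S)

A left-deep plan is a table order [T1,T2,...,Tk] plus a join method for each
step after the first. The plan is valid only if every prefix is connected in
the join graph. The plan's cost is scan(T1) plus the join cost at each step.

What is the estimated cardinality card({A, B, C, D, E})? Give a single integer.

960000

Tables in S: A(20), B(300), C(120), D(400), E(40)
Edges inside S: C-E(d=15), C-A(d=20), C-B(d=2), C-D(d=20)
numerator = 20 * 300 * 120 * 400 * 40 = 11520000000
denominator = 15 * 20 * 2 * 20 = 12000
card(S) = 11520000000 / 12000 = 960000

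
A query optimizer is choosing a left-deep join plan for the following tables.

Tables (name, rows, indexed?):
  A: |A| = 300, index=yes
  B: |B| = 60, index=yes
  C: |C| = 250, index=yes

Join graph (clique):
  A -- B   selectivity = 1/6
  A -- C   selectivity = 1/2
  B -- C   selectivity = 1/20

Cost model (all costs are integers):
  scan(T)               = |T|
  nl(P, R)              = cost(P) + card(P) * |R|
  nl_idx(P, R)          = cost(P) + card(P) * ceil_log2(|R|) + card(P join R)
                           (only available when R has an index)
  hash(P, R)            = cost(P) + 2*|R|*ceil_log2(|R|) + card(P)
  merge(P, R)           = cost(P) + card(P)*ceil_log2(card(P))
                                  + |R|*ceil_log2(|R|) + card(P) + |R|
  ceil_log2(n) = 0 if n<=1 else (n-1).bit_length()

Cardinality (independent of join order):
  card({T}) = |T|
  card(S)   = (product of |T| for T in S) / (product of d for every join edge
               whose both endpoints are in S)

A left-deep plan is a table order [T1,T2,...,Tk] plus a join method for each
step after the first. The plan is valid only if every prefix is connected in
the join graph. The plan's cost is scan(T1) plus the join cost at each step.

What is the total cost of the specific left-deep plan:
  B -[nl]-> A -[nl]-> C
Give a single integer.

768060

step 1: scan B: cost=60, card=60
step 2: join A via nl
    card(P join A) = 60*300/(6) = 3000
    cost = 60 + 60*300 = 18060
step 3: join C via nl
    card(P join C) = 3000*250/(2*20) = 18750
    cost = 18060 + 3000*250 = 768060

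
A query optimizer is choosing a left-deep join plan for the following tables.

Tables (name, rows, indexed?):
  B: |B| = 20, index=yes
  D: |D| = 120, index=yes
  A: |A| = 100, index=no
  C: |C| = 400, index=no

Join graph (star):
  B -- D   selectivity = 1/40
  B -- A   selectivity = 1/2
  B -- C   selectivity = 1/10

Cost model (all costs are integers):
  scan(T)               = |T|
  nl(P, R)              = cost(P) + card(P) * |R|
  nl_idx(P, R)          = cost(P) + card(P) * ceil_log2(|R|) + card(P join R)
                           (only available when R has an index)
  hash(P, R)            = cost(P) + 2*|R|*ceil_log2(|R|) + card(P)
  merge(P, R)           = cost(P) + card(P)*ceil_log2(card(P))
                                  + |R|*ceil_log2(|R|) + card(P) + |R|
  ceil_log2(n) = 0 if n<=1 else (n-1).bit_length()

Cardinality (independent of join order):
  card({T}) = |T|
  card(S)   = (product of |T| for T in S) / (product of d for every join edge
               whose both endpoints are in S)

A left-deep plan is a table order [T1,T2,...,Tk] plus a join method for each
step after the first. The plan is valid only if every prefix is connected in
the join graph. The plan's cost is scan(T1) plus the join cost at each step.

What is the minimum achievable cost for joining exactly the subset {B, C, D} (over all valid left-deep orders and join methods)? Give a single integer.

3480

Selinger DP over subsets of {B,C,D}:
  {B}: scan cost=20, card=20
  {D}: scan cost=120, card=120
  {C}: scan cost=400, card=400
  {BD}: card=60; try (D,nl_idx)→220, (B,hash)→440, (B,nl_idx)→780, (D,merge)→1100, (B,merge)→1200, (D,hash)→1720 …(+2); best=220 via (D,nl_idx)
  {BC}: card=800; try (B,hash)→1000, (B,nl_idx)→3200, (C,merge)→4140, (B,merge)→4520, (C,hash)→7240, (C,nl)→8020 …(+1); best=1000 via (B,hash)
  {BCD}: card=2400; try (D,hash)→3480, (C,merge)→4640, (C,hash)→7480, (D,nl_idx)→9000, (D,merge)→10760, (C,nl)→24220 …(+1); best=3480 via (D,hash)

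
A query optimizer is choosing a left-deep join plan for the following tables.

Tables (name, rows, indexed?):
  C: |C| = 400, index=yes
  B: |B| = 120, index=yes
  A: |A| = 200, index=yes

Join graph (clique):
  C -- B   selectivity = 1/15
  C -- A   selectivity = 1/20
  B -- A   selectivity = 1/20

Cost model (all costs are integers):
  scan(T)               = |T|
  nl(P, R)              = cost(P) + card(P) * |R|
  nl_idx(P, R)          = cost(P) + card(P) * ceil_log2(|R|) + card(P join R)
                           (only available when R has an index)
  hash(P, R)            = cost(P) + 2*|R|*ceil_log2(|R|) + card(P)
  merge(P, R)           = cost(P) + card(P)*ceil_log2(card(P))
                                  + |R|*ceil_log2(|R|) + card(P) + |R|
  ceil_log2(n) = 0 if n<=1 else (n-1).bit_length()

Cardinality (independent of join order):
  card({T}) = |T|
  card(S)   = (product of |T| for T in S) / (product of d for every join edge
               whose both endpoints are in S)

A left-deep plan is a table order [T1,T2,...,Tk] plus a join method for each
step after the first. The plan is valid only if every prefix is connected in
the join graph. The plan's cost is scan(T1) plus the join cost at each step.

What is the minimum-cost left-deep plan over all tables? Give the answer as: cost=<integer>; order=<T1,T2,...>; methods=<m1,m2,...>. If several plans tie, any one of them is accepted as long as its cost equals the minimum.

cost=8880; order=C,B,A; methods=hash,hash

Selinger DP (subsets sized 1..n):
  {C}: scan cost=400, card=400
  {B}: scan cost=120, card=120
  {A}: scan cost=200, card=200
  {BC}: card=3200; try (B,hash)→2480, (C,nl_idx)→4400, (C,merge)→5080, (B,merge)→5360, (B,nl_idx)→6400, (C,hash)→7440 …(+2); best=2480 via (B,hash)
  {AC}: card=4000; try (A,hash)→4000, (C,merge)→6000, (C,nl_idx)→6000, (A,merge)→6200, (C,hash)→7600, (A,nl_idx)→7600 …(+2); best=4000 via (A,hash)
  {AB}: card=1200; try (B,hash)→2080, (A,nl_idx)→2280, (B,nl_idx)→2800, (A,merge)→2880, (B,merge)→2960, (A,hash)→3440 …(+2); best=2080 via (B,hash)
  {ABC}: card=1600; try (A,hash)→8880, (B,hash)→9680, (C,hash)→10480, (C,nl_idx)→14480, (C,merge)→20480, (A,nl_idx)→29680 …(+6); best=8880 via (A,hash)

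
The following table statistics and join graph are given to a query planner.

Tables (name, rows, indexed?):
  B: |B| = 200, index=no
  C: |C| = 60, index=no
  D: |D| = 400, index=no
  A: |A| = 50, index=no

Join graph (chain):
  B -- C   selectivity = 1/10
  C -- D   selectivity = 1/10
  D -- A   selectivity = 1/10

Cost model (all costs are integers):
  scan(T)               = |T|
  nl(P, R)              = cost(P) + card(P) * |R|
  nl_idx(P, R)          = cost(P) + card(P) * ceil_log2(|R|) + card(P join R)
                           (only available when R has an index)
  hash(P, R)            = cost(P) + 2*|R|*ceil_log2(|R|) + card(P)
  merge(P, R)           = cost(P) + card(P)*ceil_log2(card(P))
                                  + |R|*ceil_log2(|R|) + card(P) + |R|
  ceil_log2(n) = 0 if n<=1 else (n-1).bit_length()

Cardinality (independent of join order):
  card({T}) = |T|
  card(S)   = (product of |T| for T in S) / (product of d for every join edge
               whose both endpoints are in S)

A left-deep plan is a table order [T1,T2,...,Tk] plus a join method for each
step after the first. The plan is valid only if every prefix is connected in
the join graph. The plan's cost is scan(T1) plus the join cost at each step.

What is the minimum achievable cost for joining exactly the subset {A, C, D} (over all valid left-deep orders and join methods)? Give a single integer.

Selinger DP over subsets of {A,C,D}:
  {C}: scan cost=60, card=60
  {D}: scan cost=400, card=400
  {A}: scan cost=50, card=50
  {CD}: card=2400; try (C,hash)→1520, (D,merge)→4480, (C,merge)→4820, (D,hash)→7320, (D,nl)→24060, (C,nl)→24400; best=1520 via (C,hash)
  {AD}: card=2000; try (A,hash)→1400, (D,merge)→4400, (A,merge)→4750, (D,hash)→7300, (D,nl)→20050, (A,nl)→20400; best=1400 via (A,hash)
  {ACD}: card=12000; try (C,hash)→4120, (A,hash)→4520, (C,merge)→25820, (A,merge)→33070, (C,nl)→121400, (A,nl)→121520; best=4120 via (C,hash)

4120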